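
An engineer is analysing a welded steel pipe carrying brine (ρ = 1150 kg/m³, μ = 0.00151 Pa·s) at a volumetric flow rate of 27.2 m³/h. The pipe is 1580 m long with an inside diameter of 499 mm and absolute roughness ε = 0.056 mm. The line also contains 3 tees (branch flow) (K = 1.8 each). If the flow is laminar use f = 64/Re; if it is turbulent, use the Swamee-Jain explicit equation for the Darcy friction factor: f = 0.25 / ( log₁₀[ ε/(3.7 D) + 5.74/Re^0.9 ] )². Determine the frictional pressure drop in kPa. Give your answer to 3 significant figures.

ΔP ≈ 0.0812 kPa

Q = 27.2 m³/h = 27.2/3600 = 0.007556 m³/s.
Cross-sectional area A = πD²/4 = π(0.499)²/4 = 0.1956 m²; mean velocity V = Q/A = 0.007556/0.1956 = 0.03863 m/s.
Reynolds number Re = ρVD/μ = 1150 · 0.03863 · 0.499 / 0.00151 = 1.468e+04.
Re > 4000 → turbulent. Relative roughness ε/D = 5.6e-05/0.499 = 0.000112. Swamee-Jain: f = 0.25/(log₁₀[0.000112/3.7 + 5.74/1.468e+04^0.9])² = 0.25/(log₁₀[3.03e-05 + 0.00102])² = 0.25/(-2.978)² = 0.02818.
Total minor-loss coefficient ΣK = 3·1.8 = 5.4.
ΔP = [f·L/D + ΣK]·(ρV²/2) = [0.02818·1580/0.499 + 5.4]·(1150·0.03863²/2) = [89.23 + 5.4]·0.8583 = 81.22 Pa.
ΔP = 81.22 Pa = 0.0812 kPa.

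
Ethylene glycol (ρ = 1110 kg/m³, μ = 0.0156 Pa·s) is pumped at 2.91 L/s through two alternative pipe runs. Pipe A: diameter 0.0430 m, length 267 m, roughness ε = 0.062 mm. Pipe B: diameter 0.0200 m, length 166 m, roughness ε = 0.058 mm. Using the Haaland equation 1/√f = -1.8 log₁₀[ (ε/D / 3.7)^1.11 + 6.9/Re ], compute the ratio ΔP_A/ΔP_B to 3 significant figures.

ΔP_A/ΔP_B ≈ 0.0391

Pipe A: V = Q/A = 0.00291/0.001452 = 2.004 m/s; Re = 6131; ε/D = 0.00144; Haaland → f = 0.03697; ΔP_A = f(L/D)(ρV²/2) = 5.115e+05 Pa.
Pipe B: V = Q/A = 0.00291/0.0003142 = 9.263 m/s; Re = 1.318e+04; ε/D = 0.0029; Haaland → f = 0.03306; ΔP_B = f(L/D)(ρV²/2) = 1.307e+07 Pa.
ΔP_A/ΔP_B = 5.115e+05/1.307e+07 = 0.0391.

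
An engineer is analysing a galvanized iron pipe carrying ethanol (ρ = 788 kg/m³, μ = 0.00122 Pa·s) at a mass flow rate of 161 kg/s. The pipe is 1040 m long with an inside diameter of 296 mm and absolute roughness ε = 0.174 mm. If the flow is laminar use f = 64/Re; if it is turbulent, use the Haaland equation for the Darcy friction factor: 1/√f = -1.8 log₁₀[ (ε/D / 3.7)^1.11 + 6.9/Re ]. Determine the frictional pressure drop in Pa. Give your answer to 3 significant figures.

ΔP ≈ 220000 Pa

A = πD²/4 = π(0.296)²/4 = 0.06881 m²; mean velocity V = ṁ/(ρA) = 161/(788 · 0.06881) = 2.969 m/s.
Reynolds number Re = ρVD/μ = 788 · 2.969 · 0.296 / 0.00122 = 5.677e+05.
Re > 4000 → turbulent. Relative roughness ε/D = 0.000174/0.296 = 0.000588. Haaland: 1/√f = -1.8 log₁₀[(0.000588/3.7)^1.11 + 6.9/5.677e+05] = -1.8 log₁₀[6.07e-05 + 1.22e-05] = 7.448, so f = 0.01803.
Darcy-Weisbach: ΔP = f(L/D)(ρV²/2) = 0.01803·(1040/0.296)·(788·2.969²/2) = 0.01803·3514·3473 = 2.2e+05 Pa.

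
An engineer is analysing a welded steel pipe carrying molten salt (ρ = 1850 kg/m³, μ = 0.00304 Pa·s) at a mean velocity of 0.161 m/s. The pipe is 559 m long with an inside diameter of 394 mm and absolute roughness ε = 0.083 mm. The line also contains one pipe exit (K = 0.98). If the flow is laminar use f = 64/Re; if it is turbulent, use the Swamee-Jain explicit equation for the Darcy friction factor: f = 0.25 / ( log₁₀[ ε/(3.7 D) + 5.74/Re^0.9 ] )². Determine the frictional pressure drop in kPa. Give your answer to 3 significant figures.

Reynolds number Re = ρVD/μ = 1850 · 0.161 · 0.394 / 0.00304 = 3.86e+04.
Re > 4000 → turbulent. Relative roughness ε/D = 8.3e-05/0.394 = 0.000211. Swamee-Jain: f = 0.25/(log₁₀[0.000211/3.7 + 5.74/3.86e+04^0.9])² = 0.25/(log₁₀[5.69e-05 + 0.000428])² = 0.25/(-3.315)² = 0.02275.
Total minor-loss coefficient ΣK = 1·0.98 = 0.98.
ΔP = [f·L/D + ΣK]·(ρV²/2) = [0.02275·559/0.394 + 0.98]·(1850·0.161²/2) = [32.28 + 0.98]·23.98 = 797.5 Pa.
ΔP = 797.5 Pa = 0.798 kPa.

ΔP ≈ 0.798 kPa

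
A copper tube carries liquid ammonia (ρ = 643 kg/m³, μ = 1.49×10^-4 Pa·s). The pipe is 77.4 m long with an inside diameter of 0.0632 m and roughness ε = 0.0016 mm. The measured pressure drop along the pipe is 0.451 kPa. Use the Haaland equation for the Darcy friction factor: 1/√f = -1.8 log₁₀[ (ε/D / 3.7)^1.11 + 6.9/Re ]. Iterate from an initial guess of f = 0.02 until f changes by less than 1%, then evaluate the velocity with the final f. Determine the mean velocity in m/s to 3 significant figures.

V ≈ 0.242 m/s

Rearranging Darcy-Weisbach: V = √(2·ΔP·D/(f·L·ρ)). With ε/D = 1.6e-06/0.0632 = 2.53e-05, iterate starting from f = 0.02:
  f = 0.02 → V = √(2·451·0.0632/(0.02·77.4·643)) = 0.2393 m/s; Re = ρVD/μ = 6.527e+04; f → 0.0196
  f = 0.0196 → V = 0.2417 m/s; Re = 6.593e+04; f → 0.01956
Converged (Δf/f < 1%). With the final f = 0.01956: V = √(2·451·0.0632/(0.01956·77.4·643)) = 0.242 m/s.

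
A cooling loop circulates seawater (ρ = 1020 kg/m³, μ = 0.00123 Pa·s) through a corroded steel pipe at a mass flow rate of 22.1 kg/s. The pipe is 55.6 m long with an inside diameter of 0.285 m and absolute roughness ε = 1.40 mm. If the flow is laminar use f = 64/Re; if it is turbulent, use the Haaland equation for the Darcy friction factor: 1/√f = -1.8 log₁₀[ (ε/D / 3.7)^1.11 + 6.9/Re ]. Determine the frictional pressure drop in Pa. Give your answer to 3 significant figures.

A = πD²/4 = π(0.285)²/4 = 0.06379 m²; mean velocity V = ṁ/(ρA) = 22.1/(1020 · 0.06379) = 0.3396 m/s.
Reynolds number Re = ρVD/μ = 1020 · 0.3396 · 0.285 / 0.00123 = 8.027e+04.
Re > 4000 → turbulent. Relative roughness ε/D = 0.0014/0.285 = 0.00491. Haaland: 1/√f = -1.8 log₁₀[(0.00491/3.7)^1.11 + 6.9/8.027e+04] = -1.8 log₁₀[0.000641 + 8.6e-05] = 5.65, so f = 0.03133.
Darcy-Weisbach: ΔP = f(L/D)(ρV²/2) = 0.03133·(55.6/0.285)·(1020·0.3396²/2) = 0.03133·195.1·58.83 = 359.6 Pa.

ΔP ≈ 360 Pa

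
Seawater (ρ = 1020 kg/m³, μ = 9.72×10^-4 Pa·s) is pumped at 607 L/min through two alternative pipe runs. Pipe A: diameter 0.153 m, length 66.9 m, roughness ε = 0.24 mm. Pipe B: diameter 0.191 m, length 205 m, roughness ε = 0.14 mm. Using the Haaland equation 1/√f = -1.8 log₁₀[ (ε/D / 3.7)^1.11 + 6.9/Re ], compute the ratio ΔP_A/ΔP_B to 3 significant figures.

ΔP_A/ΔP_B ≈ 1.09

Pipe A: V = Q/A = 0.01012/0.01839 = 0.5503 m/s; Re = 8.835e+04; ε/D = 0.00157; Haaland → f = 0.02398; ΔP_A = f(L/D)(ρV²/2) = 1619 Pa.
Pipe B: V = Q/A = 0.01012/0.02865 = 0.3531 m/s; Re = 7.077e+04; ε/D = 0.000733; Haaland → f = 0.02187; ΔP_B = f(L/D)(ρV²/2) = 1492 Pa.
ΔP_A/ΔP_B = 1619/1492 = 1.09.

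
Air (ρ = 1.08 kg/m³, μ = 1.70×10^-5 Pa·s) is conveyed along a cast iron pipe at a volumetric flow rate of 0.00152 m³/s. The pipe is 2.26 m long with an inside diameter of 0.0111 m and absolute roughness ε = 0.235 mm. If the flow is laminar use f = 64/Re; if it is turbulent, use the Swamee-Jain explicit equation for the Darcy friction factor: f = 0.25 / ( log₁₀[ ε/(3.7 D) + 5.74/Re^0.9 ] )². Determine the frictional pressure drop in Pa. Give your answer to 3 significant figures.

Cross-sectional area A = πD²/4 = π(0.0111)²/4 = 9.677e-05 m²; mean velocity V = Q/A = 0.00152/9.677e-05 = 15.71 m/s.
Reynolds number Re = ρVD/μ = 1.08 · 15.71 · 0.0111 / 1.7e-05 = 1.108e+04.
Re > 4000 → turbulent. Relative roughness ε/D = 0.000235/0.0111 = 0.0212. Swamee-Jain: f = 0.25/(log₁₀[0.0212/3.7 + 5.74/1.108e+04^0.9])² = 0.25/(log₁₀[0.00572 + 0.00132])² = 0.25/(-2.153)² = 0.05395.
Darcy-Weisbach: ΔP = f(L/D)(ρV²/2) = 0.05395·(2.26/0.0111)·(1.08·15.71²/2) = 0.05395·203.6·133.2 = 1464 Pa.

ΔP ≈ 1460 Pa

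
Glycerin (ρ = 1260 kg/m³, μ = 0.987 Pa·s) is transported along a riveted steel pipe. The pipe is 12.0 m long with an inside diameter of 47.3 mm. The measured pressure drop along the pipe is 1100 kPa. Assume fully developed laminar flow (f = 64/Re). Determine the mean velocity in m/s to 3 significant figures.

V ≈ 6.49 m/s

For laminar flow, f = 64/Re with Re = ρVD/μ, so Darcy-Weisbach reduces to ΔP = 32μLV/D². Solving for V: V = ΔP·D²/(32μL) = 1.1e+06·(0.0473)²/(32·0.987·12) = 6.493 m/s.
Check: Re = ρVD/μ = 1260·6.493·0.0473/0.987 = 392.1 < 2300, so the laminar assumption holds.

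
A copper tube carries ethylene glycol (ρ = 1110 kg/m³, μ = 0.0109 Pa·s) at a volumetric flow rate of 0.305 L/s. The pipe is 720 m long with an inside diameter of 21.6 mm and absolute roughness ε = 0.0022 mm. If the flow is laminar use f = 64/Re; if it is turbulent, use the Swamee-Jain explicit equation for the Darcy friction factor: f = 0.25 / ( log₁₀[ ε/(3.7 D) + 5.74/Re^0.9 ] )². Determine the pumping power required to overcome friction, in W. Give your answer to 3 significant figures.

P ≈ 137 W

Q = 0.305 L/s = 0.305/1000 = 0.000305 m³/s.
Cross-sectional area A = πD²/4 = π(0.0216)²/4 = 0.0003664 m²; mean velocity V = Q/A = 0.000305/0.0003664 = 0.8323 m/s.
Reynolds number Re = ρVD/μ = 1110 · 0.8323 · 0.0216 / 0.0109 = 1831.
Re < 2300 → laminar flow, so f = 64/Re = 64/1831 = 0.03496 (the turbulent correlation is not needed).
Darcy-Weisbach: ΔP = f(L/D)(ρV²/2) = 0.03496·(720/0.0216)·(1110·0.8323²/2) = 0.03496·3.333e+04·384.5 = 4.48e+05 Pa.
Pumping power P = QΔP = 0.000305·4.48e+05 = 136.6 W = 137 W.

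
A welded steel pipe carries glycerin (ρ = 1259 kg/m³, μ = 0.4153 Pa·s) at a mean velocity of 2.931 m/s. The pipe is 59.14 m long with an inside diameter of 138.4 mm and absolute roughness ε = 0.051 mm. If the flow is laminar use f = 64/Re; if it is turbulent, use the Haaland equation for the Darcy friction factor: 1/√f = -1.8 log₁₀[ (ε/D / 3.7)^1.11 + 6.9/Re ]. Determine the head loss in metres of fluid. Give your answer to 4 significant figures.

Reynolds number Re = ρVD/μ = 1259 · 2.931 · 0.1384 / 0.415 = 1230.
Re < 2300 → laminar flow, so f = 64/Re = 64/1230 = 0.05204 (the turbulent correlation is not needed).
Darcy-Weisbach: ΔP = f(L/D)(ρV²/2) = 0.05204·(59.14/0.1384)·(1259·2.931²/2) = 0.05204·427.3·5408 = 1.203e+05 Pa.
Head loss h_f = ΔP/(ρg) = 1.203e+05/(1259·9.81) = 9.737 m.

h_f ≈ 9.737 m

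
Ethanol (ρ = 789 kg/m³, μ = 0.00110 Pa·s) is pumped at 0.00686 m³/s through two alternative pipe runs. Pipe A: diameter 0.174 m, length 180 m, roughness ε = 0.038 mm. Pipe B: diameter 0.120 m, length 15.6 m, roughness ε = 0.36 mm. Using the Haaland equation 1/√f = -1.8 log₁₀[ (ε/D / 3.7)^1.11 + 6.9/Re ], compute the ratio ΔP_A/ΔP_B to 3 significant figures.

Pipe A: V = Q/A = 0.00686/0.02378 = 0.2885 m/s; Re = 3.601e+04; ε/D = 0.000218; Haaland → f = 0.02287; ΔP_A = f(L/D)(ρV²/2) = 776.7 Pa.
Pipe B: V = Q/A = 0.00686/0.01131 = 0.6066 m/s; Re = 5.221e+04; ε/D = 0.003; Haaland → f = 0.02837; ΔP_B = f(L/D)(ρV²/2) = 535.2 Pa.
ΔP_A/ΔP_B = 776.7/535.2 = 1.45.

ΔP_A/ΔP_B ≈ 1.45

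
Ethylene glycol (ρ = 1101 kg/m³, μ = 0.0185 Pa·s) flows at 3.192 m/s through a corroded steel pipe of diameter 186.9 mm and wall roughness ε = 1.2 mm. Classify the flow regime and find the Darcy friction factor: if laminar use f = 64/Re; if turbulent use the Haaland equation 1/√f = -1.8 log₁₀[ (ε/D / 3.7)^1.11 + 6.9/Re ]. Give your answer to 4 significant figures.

f ≈ 0.03485

Re = ρVD/μ = 1101·3.192·0.1869/0.0185 = 3.55e+04.
Re > 4000 → turbulent. ε/D = 0.0012/0.1869 = 0.00642; Haaland: 1/√f = -1.8 log₁₀[0.000862 + 0.000194] = 5.357, so f = 0.03485.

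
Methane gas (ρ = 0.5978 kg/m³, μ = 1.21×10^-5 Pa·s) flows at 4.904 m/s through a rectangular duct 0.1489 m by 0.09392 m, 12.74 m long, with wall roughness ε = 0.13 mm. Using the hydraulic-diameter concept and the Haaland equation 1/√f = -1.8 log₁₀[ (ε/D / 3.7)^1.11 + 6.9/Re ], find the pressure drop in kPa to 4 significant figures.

ΔP ≈ 0.02087 kPa

Hydraulic diameter D_h = 4A/P = 4·(0.1489·0.09392)/(2·(0.1489+0.09392)) = 0.05594/0.4856 = 0.1152 m.
Re = ρVD_h/μ = 0.5978·4.904·0.1152/1.21e-05 = 2.791e+04.
ε/D_h = 0.00013/0.1152 = 0.00113; Haaland gives 1/√f = -1.8 log₁₀[0.000125+0.000247] = 6.172, so f = 0.02625.
ΔP = f(L/D_h)(ρV²/2) = 0.02625·12.74/0.1152·7.188 = 20.87 Pa.
ΔP = 0.02087 kPa.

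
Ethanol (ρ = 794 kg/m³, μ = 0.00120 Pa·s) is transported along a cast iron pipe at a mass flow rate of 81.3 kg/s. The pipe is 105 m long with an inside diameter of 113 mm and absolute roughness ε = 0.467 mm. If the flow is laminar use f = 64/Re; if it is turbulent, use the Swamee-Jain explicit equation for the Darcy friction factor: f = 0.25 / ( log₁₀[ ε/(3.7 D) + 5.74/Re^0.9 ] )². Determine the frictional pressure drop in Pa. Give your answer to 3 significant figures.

A = πD²/4 = π(0.113)²/4 = 0.01003 m²; mean velocity V = ṁ/(ρA) = 81.3/(794 · 0.01003) = 10.21 m/s.
Reynolds number Re = ρVD/μ = 794 · 10.21 · 0.113 / 0.0012 = 7.634e+05.
Re > 4000 → turbulent. Relative roughness ε/D = 0.000467/0.113 = 0.00413. Swamee-Jain: f = 0.25/(log₁₀[0.00413/3.7 + 5.74/7.634e+05^0.9])² = 0.25/(log₁₀[0.00112 + 2.91e-05])² = 0.25/(-2.941)² = 0.02891.
Darcy-Weisbach: ΔP = f(L/D)(ρV²/2) = 0.02891·(105/0.113)·(794·10.21²/2) = 0.02891·929.2·4.138e+04 = 1.112e+06 Pa.

ΔP ≈ 1.11×10^6 Pa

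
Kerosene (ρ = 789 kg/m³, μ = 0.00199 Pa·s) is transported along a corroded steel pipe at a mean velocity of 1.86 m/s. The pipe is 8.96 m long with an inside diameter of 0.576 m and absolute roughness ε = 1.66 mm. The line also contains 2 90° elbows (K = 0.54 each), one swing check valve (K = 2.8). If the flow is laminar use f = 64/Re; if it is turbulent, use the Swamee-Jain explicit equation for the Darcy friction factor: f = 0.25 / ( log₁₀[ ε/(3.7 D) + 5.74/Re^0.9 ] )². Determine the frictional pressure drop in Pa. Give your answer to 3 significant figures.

Reynolds number Re = ρVD/μ = 789 · 1.86 · 0.576 / 0.00199 = 4.248e+05.
Re > 4000 → turbulent. Relative roughness ε/D = 0.00166/0.576 = 0.00288. Swamee-Jain: f = 0.25/(log₁₀[0.00288/3.7 + 5.74/4.248e+05^0.9])² = 0.25/(log₁₀[0.000779 + 4.94e-05])² = 0.25/(-3.082)² = 0.02632.
Total minor-loss coefficient ΣK = 2·0.54 + 1·2.8 = 3.88.
ΔP = [f·L/D + ΣK]·(ρV²/2) = [0.02632·8.96/0.576 + 3.88]·(789·1.86²/2) = [0.4095 + 3.88]·1365 = 5854 Pa.

ΔP ≈ 5850 Pa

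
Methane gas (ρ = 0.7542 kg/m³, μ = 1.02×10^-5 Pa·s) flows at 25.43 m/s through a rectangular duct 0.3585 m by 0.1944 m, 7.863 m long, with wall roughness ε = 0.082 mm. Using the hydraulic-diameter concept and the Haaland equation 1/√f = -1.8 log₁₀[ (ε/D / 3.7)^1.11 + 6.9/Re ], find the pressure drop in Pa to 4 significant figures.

Hydraulic diameter D_h = 4A/P = 4·(0.3585·0.1944)/(2·(0.3585+0.1944)) = 0.2788/1.106 = 0.2521 m.
Re = ρVD_h/μ = 0.7542·25.43·0.2521/1.02e-05 = 4.74e+05.
ε/D_h = 8.2e-05/0.2521 = 0.000325; Haaland gives 1/√f = -1.8 log₁₀[3.15e-05+1.46e-05] = 7.807, so f = 0.01641.
ΔP = f(L/D_h)(ρV²/2) = 0.01641·7.863/0.2521·243.9 = 124.8 Pa.

ΔP ≈ 124.8 Pa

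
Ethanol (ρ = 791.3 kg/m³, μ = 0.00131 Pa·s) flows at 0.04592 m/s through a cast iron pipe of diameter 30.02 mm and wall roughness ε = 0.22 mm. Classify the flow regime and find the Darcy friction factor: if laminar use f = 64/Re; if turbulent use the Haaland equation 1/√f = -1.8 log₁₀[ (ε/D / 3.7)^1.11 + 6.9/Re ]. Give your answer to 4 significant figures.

Re = ρVD/μ = 791.3·0.04592·0.03002/0.00131 = 832.7.
Re < 2300 → laminar, so f = 64/Re = 0.07686 (roughness is irrelevant in laminar flow).

f ≈ 0.07686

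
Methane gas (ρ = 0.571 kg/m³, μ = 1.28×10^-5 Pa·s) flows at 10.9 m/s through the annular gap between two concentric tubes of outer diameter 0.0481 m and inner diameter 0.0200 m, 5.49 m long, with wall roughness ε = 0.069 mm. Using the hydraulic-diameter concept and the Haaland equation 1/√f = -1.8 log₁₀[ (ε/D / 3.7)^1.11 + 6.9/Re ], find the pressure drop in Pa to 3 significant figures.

Hydraulic diameter D_h = 4A/P = D_o - D_i = 0.0481 - 0.02 = 0.0281 m.
Re = ρVD_h/μ = 0.571·10.9·0.0281/1.28e-05 = 1.366e+04.
ε/D_h = 6.9e-05/0.0281 = 0.00246; Haaland gives 1/√f = -1.8 log₁₀[0.000297+0.000505] = 5.573, so f = 0.0322.
ΔP = f(L/D_h)(ρV²/2) = 0.0322·5.49/0.0281·33.92 = 213.4 Pa.

ΔP ≈ 213 Pa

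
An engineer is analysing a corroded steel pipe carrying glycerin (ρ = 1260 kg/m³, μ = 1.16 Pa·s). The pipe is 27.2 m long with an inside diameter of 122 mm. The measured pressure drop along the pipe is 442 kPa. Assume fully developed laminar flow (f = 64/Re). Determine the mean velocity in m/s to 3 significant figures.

For laminar flow, f = 64/Re with Re = ρVD/μ, so Darcy-Weisbach reduces to ΔP = 32μLV/D². Solving for V: V = ΔP·D²/(32μL) = 4.42e+05·(0.122)²/(32·1.16·27.2) = 6.516 m/s.
Check: Re = ρVD/μ = 1260·6.516·0.122/1.16 = 863.5 < 2300, so the laminar assumption holds.

V ≈ 6.52 m/s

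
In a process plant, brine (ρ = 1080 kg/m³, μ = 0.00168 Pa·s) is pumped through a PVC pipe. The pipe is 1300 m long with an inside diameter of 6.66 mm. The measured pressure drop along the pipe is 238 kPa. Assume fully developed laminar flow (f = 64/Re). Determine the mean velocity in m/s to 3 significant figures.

For laminar flow, f = 64/Re with Re = ρVD/μ, so Darcy-Weisbach reduces to ΔP = 32μLV/D². Solving for V: V = ΔP·D²/(32μL) = 2.38e+05·(0.00666)²/(32·0.00168·1300) = 0.1511 m/s.
Check: Re = ρVD/μ = 1080·0.1511·0.00666/0.00168 = 646.7 < 2300, so the laminar assumption holds.

V ≈ 0.151 m/s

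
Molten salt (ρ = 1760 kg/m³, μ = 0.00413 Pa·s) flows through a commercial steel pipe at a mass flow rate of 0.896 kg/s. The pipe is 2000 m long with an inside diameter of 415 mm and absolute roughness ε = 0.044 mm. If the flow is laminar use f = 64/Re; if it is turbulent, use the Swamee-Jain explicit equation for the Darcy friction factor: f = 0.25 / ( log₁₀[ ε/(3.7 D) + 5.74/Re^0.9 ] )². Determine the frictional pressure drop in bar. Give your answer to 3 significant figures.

A = πD²/4 = π(0.415)²/4 = 0.1353 m²; mean velocity V = ṁ/(ρA) = 0.896/(1760 · 0.1353) = 0.003764 m/s.
Reynolds number Re = ρVD/μ = 1760 · 0.003764 · 0.415 / 0.00413 = 665.6.
Re < 2300 → laminar flow, so f = 64/Re = 64/665.6 = 0.09615 (the turbulent correlation is not needed).
Darcy-Weisbach: ΔP = f(L/D)(ρV²/2) = 0.09615·(2000/0.415)·(1760·0.003764²/2) = 0.09615·4819·0.01247 = 5.776 Pa.
ΔP = 5.776 Pa = 5.78×10^-5 bar.

ΔP ≈ 5.78×10^-5 bar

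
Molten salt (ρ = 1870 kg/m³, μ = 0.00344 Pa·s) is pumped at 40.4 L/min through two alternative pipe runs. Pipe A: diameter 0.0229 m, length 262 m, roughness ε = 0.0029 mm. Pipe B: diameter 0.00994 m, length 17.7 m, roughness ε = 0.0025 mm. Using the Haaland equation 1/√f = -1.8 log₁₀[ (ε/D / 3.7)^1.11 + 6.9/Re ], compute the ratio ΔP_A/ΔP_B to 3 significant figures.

Pipe A: V = Q/A = 0.0006733/0.0004119 = 1.635 m/s; Re = 2.035e+04; ε/D = 0.000127; Haaland → f = 0.02584; ΔP_A = f(L/D)(ρV²/2) = 7.389e+05 Pa.
Pipe B: V = Q/A = 0.0006733/7.76e-05 = 8.677 m/s; Re = 4.689e+04; ε/D = 0.000252; Haaland → f = 0.02174; ΔP_B = f(L/D)(ρV²/2) = 2.726e+06 Pa.
ΔP_A/ΔP_B = 7.389e+05/2.726e+06 = 0.271.

ΔP_A/ΔP_B ≈ 0.271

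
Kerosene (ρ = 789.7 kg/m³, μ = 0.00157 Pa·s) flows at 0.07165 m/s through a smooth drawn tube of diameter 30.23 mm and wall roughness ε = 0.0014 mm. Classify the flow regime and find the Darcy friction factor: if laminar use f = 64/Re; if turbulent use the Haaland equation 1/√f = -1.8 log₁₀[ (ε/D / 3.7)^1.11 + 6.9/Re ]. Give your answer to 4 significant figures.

f ≈ 0.05874

Re = ρVD/μ = 789.7·0.07165·0.03023/0.00157 = 1089.
Re < 2300 → laminar, so f = 64/Re = 0.05874 (roughness is irrelevant in laminar flow).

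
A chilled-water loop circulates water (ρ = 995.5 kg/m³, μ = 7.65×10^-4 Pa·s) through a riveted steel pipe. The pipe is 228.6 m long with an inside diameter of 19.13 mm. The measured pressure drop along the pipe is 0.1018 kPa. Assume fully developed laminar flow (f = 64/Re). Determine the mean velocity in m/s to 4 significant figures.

For laminar flow, f = 64/Re with Re = ρVD/μ, so Darcy-Weisbach reduces to ΔP = 32μLV/D². Solving for V: V = ΔP·D²/(32μL) = 101.8·(0.01913)²/(32·0.000765·228.6) = 0.006657 m/s.
Check: Re = ρVD/μ = 995.5·0.006657·0.01913/0.000765 = 165.7 < 2300, so the laminar assumption holds.

V ≈ 0.006657 m/s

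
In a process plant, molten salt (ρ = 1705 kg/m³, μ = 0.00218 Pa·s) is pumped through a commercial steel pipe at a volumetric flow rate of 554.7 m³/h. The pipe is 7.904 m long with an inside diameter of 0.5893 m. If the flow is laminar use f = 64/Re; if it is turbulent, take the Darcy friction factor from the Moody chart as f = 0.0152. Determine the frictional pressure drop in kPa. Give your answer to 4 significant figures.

Q = 554.7 m³/h = 554.7/3600 = 0.1541 m³/s.
Cross-sectional area A = πD²/4 = π(0.5893)²/4 = 0.2727 m²; mean velocity V = Q/A = 0.1541/0.2727 = 0.5649 m/s.
Reynolds number Re = ρVD/μ = 1705 · 0.5649 · 0.5893 / 0.00218 = 2.604e+05.
Re > 4000 → turbulent; use the Moody-chart value f = 0.0152.
Darcy-Weisbach: ΔP = f(L/D)(ρV²/2) = 0.0152·(7.904/0.5893)·(1705·0.5649²/2) = 0.0152·13.41·272.1 = 55.47 Pa.
ΔP = 55.47 Pa = 0.05547 kPa.

ΔP ≈ 0.05547 kPa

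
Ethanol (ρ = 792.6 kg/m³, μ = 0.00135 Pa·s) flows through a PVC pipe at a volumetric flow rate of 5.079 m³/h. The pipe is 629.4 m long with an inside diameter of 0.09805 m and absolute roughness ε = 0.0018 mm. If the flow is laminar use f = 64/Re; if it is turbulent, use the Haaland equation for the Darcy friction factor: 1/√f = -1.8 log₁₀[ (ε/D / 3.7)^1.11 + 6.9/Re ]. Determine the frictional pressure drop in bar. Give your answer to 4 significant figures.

Q = 5.079 m³/h = 5.079/3600 = 0.001411 m³/s.
Cross-sectional area A = πD²/4 = π(0.09805)²/4 = 0.007551 m²; mean velocity V = Q/A = 0.001411/0.007551 = 0.1868 m/s.
Reynolds number Re = ρVD/μ = 792.6 · 0.1868 · 0.09805 / 0.00135 = 1.076e+04.
Re > 4000 → turbulent. Relative roughness ε/D = 1.8e-06/0.09805 = 1.84e-05. Haaland: 1/√f = -1.8 log₁₀[(1.84e-05/3.7)^1.11 + 6.9/1.076e+04] = -1.8 log₁₀[1.29e-06 + 0.000641] = 5.745, so f = 0.03029.
Darcy-Weisbach: ΔP = f(L/D)(ρV²/2) = 0.03029·(629.4/0.09805)·(792.6·0.1868²/2) = 0.03029·6419·13.84 = 2690 Pa.
ΔP = 2690 Pa = 0.02690 bar.

ΔP ≈ 0.02690 bar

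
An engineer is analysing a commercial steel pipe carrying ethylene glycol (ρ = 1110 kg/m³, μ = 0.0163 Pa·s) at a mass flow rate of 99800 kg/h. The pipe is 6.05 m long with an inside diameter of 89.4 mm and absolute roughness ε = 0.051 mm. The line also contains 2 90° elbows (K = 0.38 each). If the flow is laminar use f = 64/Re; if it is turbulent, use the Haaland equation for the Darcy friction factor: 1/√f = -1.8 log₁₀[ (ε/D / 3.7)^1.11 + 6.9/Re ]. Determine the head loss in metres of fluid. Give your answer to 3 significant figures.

h_f ≈ 2.02 m

ṁ = 99800 kg/h = 99800/3600 = 27.72 kg/s.
A = πD²/4 = π(0.0894)²/4 = 0.006277 m²; mean velocity V = ṁ/(ρA) = 27.72/(1110 · 0.006277) = 3.979 m/s.
Reynolds number Re = ρVD/μ = 1110 · 3.979 · 0.0894 / 0.0163 = 2.422e+04.
Re > 4000 → turbulent. Relative roughness ε/D = 5.1e-05/0.0894 = 0.00057. Haaland: 1/√f = -1.8 log₁₀[(0.00057/3.7)^1.11 + 6.9/2.422e+04] = -1.8 log₁₀[5.87e-05 + 0.000285] = 6.235, so f = 0.02572.
Total minor-loss coefficient ΣK = 2·0.38 = 0.76.
ΔP = [f·L/D + ΣK]·(ρV²/2) = [0.02572·6.05/0.0894 + 0.76]·(1110·3.979²/2) = [1.741 + 0.76]·8786 = 2.197e+04 Pa.
Head loss h_f = ΔP/(ρg) = 2.197e+04/(1110·9.81) = 2.02 m.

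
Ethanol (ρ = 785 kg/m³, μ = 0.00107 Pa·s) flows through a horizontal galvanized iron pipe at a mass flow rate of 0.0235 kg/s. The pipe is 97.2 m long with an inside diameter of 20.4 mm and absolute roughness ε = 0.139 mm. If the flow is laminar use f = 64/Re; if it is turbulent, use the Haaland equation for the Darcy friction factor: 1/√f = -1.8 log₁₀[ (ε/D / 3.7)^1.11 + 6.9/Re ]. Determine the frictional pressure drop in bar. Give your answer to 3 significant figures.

ΔP ≈ 0.00732 bar

A = πD²/4 = π(0.0204)²/4 = 0.0003269 m²; mean velocity V = ṁ/(ρA) = 0.0235/(785 · 0.0003269) = 0.09159 m/s.
Reynolds number Re = ρVD/μ = 785 · 0.09159 · 0.0204 / 0.00107 = 1371.
Re < 2300 → laminar flow, so f = 64/Re = 64/1371 = 0.04669 (the turbulent correlation is not needed).
Darcy-Weisbach: ΔP = f(L/D)(ρV²/2) = 0.04669·(97.2/0.0204)·(785·0.09159²/2) = 0.04669·4765·3.293 = 732.5 Pa.
ΔP = 732.5 Pa = 0.00732 bar.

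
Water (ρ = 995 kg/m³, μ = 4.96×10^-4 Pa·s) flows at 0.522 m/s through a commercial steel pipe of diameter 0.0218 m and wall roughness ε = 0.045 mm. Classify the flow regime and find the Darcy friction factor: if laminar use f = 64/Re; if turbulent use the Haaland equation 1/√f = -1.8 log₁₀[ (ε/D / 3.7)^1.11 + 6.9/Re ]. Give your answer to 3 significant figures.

Re = ρVD/μ = 995·0.522·0.0218/0.000496 = 2.283e+04.
Re > 4000 → turbulent. ε/D = 4.5e-05/0.0218 = 0.00206; Haaland: 1/√f = -1.8 log₁₀[0.000245 + 0.000302] = 5.872, so f = 0.02901.

f ≈ 0.0290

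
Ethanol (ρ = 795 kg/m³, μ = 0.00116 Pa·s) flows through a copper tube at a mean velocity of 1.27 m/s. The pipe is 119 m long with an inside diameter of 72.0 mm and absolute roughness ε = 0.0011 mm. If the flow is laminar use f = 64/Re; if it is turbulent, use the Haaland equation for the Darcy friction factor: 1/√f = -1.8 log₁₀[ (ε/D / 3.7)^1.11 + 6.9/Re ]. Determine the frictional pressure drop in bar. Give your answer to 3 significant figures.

ΔP ≈ 0.209 bar

Reynolds number Re = ρVD/μ = 795 · 1.27 · 0.072 / 0.00116 = 6.267e+04.
Re > 4000 → turbulent. Relative roughness ε/D = 1.1e-06/0.072 = 1.53e-05. Haaland: 1/√f = -1.8 log₁₀[(1.53e-05/3.7)^1.11 + 6.9/6.267e+04] = -1.8 log₁₀[1.06e-06 + 0.00011] = 7.117, so f = 0.01974.
Darcy-Weisbach: ΔP = f(L/D)(ρV²/2) = 0.01974·(119/0.072)·(795·1.27²/2) = 0.01974·1653·641.1 = 2.092e+04 Pa.
ΔP = 2.092e+04 Pa = 0.209 bar.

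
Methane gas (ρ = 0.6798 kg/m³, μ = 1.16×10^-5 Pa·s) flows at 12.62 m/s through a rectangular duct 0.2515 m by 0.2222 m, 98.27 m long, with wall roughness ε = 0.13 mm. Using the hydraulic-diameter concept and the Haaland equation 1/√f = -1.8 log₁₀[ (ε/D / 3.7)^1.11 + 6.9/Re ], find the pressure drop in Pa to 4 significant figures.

ΔP ≈ 431.1 Pa

Hydraulic diameter D_h = 4A/P = 4·(0.2515·0.2222)/(2·(0.2515+0.2222)) = 0.2235/0.9474 = 0.2359 m.
Re = ρVD_h/μ = 0.6798·12.62·0.2359/1.16e-05 = 1.745e+05.
ε/D_h = 0.00013/0.2359 = 0.000551; Haaland gives 1/√f = -1.8 log₁₀[5.65e-05+3.95e-05] = 7.232, so f = 0.01912.
ΔP = f(L/D_h)(ρV²/2) = 0.01912·98.27/0.2359·54.13 = 431.1 Pa.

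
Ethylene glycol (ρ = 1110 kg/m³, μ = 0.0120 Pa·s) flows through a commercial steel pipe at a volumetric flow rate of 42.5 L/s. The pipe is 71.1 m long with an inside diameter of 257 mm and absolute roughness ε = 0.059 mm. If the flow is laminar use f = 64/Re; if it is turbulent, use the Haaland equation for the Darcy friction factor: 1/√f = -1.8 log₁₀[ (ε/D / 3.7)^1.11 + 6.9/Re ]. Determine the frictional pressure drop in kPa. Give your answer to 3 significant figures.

ΔP ≈ 2.71 kPa

Q = 42.5 L/s = 42.5/1000 = 0.0425 m³/s.
Cross-sectional area A = πD²/4 = π(0.257)²/4 = 0.05187 m²; mean velocity V = Q/A = 0.0425/0.05187 = 0.8193 m/s.
Reynolds number Re = ρVD/μ = 1110 · 0.8193 · 0.257 / 0.012 = 1.948e+04.
Re > 4000 → turbulent. Relative roughness ε/D = 5.9e-05/0.257 = 0.00023. Haaland: 1/√f = -1.8 log₁₀[(0.00023/3.7)^1.11 + 6.9/1.948e+04] = -1.8 log₁₀[2.14e-05 + 0.000354] = 6.165, so f = 0.02631.
Darcy-Weisbach: ΔP = f(L/D)(ρV²/2) = 0.02631·(71.1/0.257)·(1110·0.8193²/2) = 0.02631·276.7·372.5 = 2711 Pa.
ΔP = 2711 Pa = 2.71 kPa.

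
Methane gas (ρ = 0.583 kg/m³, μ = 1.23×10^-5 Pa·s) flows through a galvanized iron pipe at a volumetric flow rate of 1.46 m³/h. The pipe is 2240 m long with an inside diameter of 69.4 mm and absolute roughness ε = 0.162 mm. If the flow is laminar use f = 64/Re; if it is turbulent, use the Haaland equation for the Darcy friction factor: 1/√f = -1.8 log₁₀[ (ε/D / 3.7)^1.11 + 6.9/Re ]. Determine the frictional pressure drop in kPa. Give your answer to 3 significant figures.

ΔP ≈ 0.0196 kPa

Q = 1.46 m³/h = 1.46/3600 = 0.0004056 m³/s.
Cross-sectional area A = πD²/4 = π(0.0694)²/4 = 0.003783 m²; mean velocity V = Q/A = 0.0004056/0.003783 = 0.1072 m/s.
Reynolds number Re = ρVD/μ = 0.583 · 0.1072 · 0.0694 / 1.23e-05 = 352.7.
Re < 2300 → laminar flow, so f = 64/Re = 64/352.7 = 0.1815 (the turbulent correlation is not needed).
Darcy-Weisbach: ΔP = f(L/D)(ρV²/2) = 0.1815·(2240/0.0694)·(0.583·0.1072²/2) = 0.1815·3.228e+04·0.003351 = 19.63 Pa.
ΔP = 19.63 Pa = 0.0196 kPa.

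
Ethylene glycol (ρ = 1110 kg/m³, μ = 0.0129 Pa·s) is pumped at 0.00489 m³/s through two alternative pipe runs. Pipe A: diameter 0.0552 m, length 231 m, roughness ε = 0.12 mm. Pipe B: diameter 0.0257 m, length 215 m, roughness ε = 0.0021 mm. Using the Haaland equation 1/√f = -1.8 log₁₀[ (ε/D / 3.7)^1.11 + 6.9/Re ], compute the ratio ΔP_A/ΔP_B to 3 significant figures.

ΔP_A/ΔP_B ≈ 0.0312

Pipe A: V = Q/A = 0.00489/0.002393 = 2.043 m/s; Re = 9705; ε/D = 0.00217; Haaland → f = 0.03399; ΔP_A = f(L/D)(ρV²/2) = 3.297e+05 Pa.
Pipe B: V = Q/A = 0.00489/0.0005187 = 9.427 m/s; Re = 2.085e+04; ε/D = 8.17e-05; Haaland → f = 0.02561; ΔP_B = f(L/D)(ρV²/2) = 1.057e+07 Pa.
ΔP_A/ΔP_B = 3.297e+05/1.057e+07 = 0.0312.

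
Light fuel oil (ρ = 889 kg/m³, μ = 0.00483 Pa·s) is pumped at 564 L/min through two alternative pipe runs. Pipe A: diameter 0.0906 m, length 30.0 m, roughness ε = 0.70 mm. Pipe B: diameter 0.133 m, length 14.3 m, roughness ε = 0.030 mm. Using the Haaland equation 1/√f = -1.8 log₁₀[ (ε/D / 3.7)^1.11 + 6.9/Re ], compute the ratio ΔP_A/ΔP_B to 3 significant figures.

ΔP_A/ΔP_B ≈ 19.6

Pipe A: V = Q/A = 0.0094/0.006447 = 1.458 m/s; Re = 2.431e+04; ε/D = 0.00773; Haaland → f = 0.03742; ΔP_A = f(L/D)(ρV²/2) = 1.171e+04 Pa.
Pipe B: V = Q/A = 0.0094/0.01389 = 0.6766 m/s; Re = 1.656e+04; ε/D = 0.000226; Haaland → f = 0.02736; ΔP_B = f(L/D)(ρV²/2) = 598.5 Pa.
ΔP_A/ΔP_B = 1.171e+04/598.5 = 19.6.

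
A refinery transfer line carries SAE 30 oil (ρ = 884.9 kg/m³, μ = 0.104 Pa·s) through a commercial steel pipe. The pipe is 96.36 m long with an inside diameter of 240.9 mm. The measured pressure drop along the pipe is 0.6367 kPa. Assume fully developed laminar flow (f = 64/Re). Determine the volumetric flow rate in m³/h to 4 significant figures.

For laminar flow, f = 64/Re with Re = ρVD/μ, so Darcy-Weisbach reduces to ΔP = 32μLV/D². Solving for V: V = ΔP·D²/(32μL) = 636.7·(0.2409)²/(32·0.104·96.36) = 0.1152 m/s.
Check: Re = ρVD/μ = 884.9·0.1152·0.2409/0.104 = 236.2 < 2300, so the laminar assumption holds.
Q = V·A = 0.1152·(π/4·0.2409²) = 0.005252 m³/s = 18.91 m³/h.

Q ≈ 18.91 m³/h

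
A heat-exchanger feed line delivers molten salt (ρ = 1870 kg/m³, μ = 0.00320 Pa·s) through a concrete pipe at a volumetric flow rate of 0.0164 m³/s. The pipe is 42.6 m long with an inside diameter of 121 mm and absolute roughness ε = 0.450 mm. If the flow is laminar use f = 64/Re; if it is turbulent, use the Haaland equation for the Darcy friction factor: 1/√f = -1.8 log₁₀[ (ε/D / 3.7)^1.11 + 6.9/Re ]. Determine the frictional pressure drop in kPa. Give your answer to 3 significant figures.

ΔP ≈ 19.3 kPa

Cross-sectional area A = πD²/4 = π(0.121)²/4 = 0.0115 m²; mean velocity V = Q/A = 0.0164/0.0115 = 1.426 m/s.
Reynolds number Re = ρVD/μ = 1870 · 1.426 · 0.121 / 0.0032 = 1.008e+05.
Re > 4000 → turbulent. Relative roughness ε/D = 0.00045/0.121 = 0.00372. Haaland: 1/√f = -1.8 log₁₀[(0.00372/3.7)^1.11 + 6.9/1.008e+05] = -1.8 log₁₀[0.00047 + 6.84e-05] = 5.883, so f = 0.02889.
Darcy-Weisbach: ΔP = f(L/D)(ρV²/2) = 0.02889·(42.6/0.121)·(1870·1.426²/2) = 0.02889·352.1·1902 = 1.934e+04 Pa.
ΔP = 1.934e+04 Pa = 19.3 kPa.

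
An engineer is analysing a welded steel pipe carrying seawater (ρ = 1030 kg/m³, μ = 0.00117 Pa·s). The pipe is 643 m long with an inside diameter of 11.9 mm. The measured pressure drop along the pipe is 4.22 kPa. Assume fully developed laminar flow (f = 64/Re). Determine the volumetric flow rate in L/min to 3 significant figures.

Q ≈ 0.166 L/min

For laminar flow, f = 64/Re with Re = ρVD/μ, so Darcy-Weisbach reduces to ΔP = 32μLV/D². Solving for V: V = ΔP·D²/(32μL) = 4220·(0.0119)²/(32·0.00117·643) = 0.02482 m/s.
Check: Re = ρVD/μ = 1030·0.02482·0.0119/0.00117 = 260.1 < 2300, so the laminar assumption holds.
Q = V·A = 0.02482·(π/4·0.0119²) = 2.761e-06 m³/s = 0.166 L/min.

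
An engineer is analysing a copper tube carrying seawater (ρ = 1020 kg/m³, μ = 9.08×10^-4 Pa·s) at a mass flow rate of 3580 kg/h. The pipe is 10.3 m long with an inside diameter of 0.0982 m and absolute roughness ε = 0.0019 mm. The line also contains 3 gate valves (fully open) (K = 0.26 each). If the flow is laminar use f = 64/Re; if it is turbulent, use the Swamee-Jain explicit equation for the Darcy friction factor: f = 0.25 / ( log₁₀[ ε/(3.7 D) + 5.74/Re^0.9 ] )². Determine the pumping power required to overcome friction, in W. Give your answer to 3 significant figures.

P ≈ 0.0308 W

ṁ = 3580 kg/h = 3580/3600 = 0.9944 kg/s.
A = πD²/4 = π(0.0982)²/4 = 0.007574 m²; mean velocity V = ṁ/(ρA) = 0.9944/(1020 · 0.007574) = 0.1287 m/s.
Reynolds number Re = ρVD/μ = 1020 · 0.1287 · 0.0982 / 0.000908 = 1.42e+04.
Re > 4000 → turbulent. Relative roughness ε/D = 1.9e-06/0.0982 = 1.93e-05. Swamee-Jain: f = 0.25/(log₁₀[1.93e-05/3.7 + 5.74/1.42e+04^0.9])² = 0.25/(log₁₀[5.23e-06 + 0.00105])² = 0.25/(-2.976)² = 0.02823.
Total minor-loss coefficient ΣK = 3·0.26 = 0.78.
ΔP = [f·L/D + ΣK]·(ρV²/2) = [0.02823·10.3/0.0982 + 0.78]·(1020·0.1287²/2) = [2.961 + 0.78]·8.451 = 31.61 Pa.
Q = ṁ/ρ = 0.9944/1020 = 0.0009749 m³/s.
Pumping power P = QΔP = 0.0009749·31.61 = 0.03082 W = 0.0308 W.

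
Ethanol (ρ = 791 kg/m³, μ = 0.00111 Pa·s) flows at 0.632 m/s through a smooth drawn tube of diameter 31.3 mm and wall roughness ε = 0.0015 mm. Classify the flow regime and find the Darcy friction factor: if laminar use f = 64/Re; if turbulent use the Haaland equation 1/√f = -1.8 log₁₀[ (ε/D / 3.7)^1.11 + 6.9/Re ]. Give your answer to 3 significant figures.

Re = ρVD/μ = 791·0.632·0.0313/0.00111 = 1.41e+04.
Re > 4000 → turbulent. ε/D = 1.5e-06/0.0313 = 4.79e-05; Haaland: 1/√f = -1.8 log₁₀[3.76e-06 + 0.000489] = 5.953, so f = 0.02822.

f ≈ 0.0282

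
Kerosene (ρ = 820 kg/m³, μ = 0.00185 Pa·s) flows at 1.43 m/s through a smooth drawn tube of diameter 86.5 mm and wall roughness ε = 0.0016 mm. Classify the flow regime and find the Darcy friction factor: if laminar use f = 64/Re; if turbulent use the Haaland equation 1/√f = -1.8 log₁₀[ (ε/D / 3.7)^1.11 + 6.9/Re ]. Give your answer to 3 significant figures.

Re = ρVD/μ = 820·1.43·0.0865/0.00185 = 5.483e+04.
Re > 4000 → turbulent. ε/D = 1.6e-06/0.0865 = 1.85e-05; Haaland: 1/√f = -1.8 log₁₀[1.31e-06 + 0.000126] = 7.012, so f = 0.02034.

f ≈ 0.0203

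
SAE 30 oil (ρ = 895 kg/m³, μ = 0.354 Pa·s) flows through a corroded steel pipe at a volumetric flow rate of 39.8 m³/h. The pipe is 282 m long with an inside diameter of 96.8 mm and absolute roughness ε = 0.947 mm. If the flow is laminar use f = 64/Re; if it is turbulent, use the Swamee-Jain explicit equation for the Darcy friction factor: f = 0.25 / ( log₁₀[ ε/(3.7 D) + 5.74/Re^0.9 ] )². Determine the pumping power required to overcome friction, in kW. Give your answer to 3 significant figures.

P ≈ 5.66 kW

Q = 39.8 m³/h = 39.8/3600 = 0.01106 m³/s.
Cross-sectional area A = πD²/4 = π(0.0968)²/4 = 0.007359 m²; mean velocity V = Q/A = 0.01106/0.007359 = 1.502 m/s.
Reynolds number Re = ρVD/μ = 895 · 1.502 · 0.0968 / 0.354 = 367.7.
Re < 2300 → laminar flow, so f = 64/Re = 64/367.7 = 0.1741 (the turbulent correlation is not needed).
Darcy-Weisbach: ΔP = f(L/D)(ρV²/2) = 0.1741·(282/0.0968)·(895·1.502²/2) = 0.1741·2913·1010 = 5.121e+05 Pa.
Pumping power P = QΔP = 0.01106·5.121e+05 = 5662 W = 5.66 kW.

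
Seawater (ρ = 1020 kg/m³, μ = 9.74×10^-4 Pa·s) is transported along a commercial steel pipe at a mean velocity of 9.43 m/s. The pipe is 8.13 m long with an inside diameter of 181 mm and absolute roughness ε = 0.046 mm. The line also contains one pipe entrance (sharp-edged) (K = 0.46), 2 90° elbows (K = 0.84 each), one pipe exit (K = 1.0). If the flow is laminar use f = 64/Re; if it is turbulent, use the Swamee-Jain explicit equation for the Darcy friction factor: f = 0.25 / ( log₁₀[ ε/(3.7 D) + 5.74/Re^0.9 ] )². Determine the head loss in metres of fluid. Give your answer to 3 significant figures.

Reynolds number Re = ρVD/μ = 1020 · 9.43 · 0.181 / 0.000974 = 1.787e+06.
Re > 4000 → turbulent. Relative roughness ε/D = 4.6e-05/0.181 = 0.000254. Swamee-Jain: f = 0.25/(log₁₀[0.000254/3.7 + 5.74/1.787e+06^0.9])² = 0.25/(log₁₀[6.87e-05 + 1.35e-05])² = 0.25/(-4.085)² = 0.01498.
Total minor-loss coefficient ΣK = 1·0.46 + 2·0.84 + 1·1 = 3.14.
ΔP = [f·L/D + ΣK]·(ρV²/2) = [0.01498·8.13/0.181 + 3.14]·(1020·9.43²/2) = [0.6729 + 3.14]·4.535e+04 = 1.729e+05 Pa.
Head loss h_f = ΔP/(ρg) = 1.729e+05/(1020·9.81) = 17.3 m.

h_f ≈ 17.3 m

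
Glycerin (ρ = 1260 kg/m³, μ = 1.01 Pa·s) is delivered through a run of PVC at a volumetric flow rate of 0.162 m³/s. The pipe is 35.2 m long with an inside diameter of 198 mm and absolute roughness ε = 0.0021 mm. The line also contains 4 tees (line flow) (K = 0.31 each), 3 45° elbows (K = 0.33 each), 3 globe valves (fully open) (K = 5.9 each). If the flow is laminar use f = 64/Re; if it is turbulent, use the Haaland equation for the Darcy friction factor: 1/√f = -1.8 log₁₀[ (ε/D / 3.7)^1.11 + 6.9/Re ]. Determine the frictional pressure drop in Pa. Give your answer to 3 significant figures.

Cross-sectional area A = πD²/4 = π(0.198)²/4 = 0.03079 m²; mean velocity V = Q/A = 0.162/0.03079 = 5.261 m/s.
Reynolds number Re = ρVD/μ = 1260 · 5.261 · 0.198 / 1.01 = 1300.
Re < 2300 → laminar flow, so f = 64/Re = 64/1300 = 0.04925 (the turbulent correlation is not needed).
Total minor-loss coefficient ΣK = 4·0.31 + 3·0.33 + 3·5.9 = 19.9.
ΔP = [f·L/D + ΣK]·(ρV²/2) = [0.04925·35.2/0.198 + 19.9]·(1260·5.261²/2) = [8.755 + 19.9]·1.744e+04 = 5.002e+05 Pa.

ΔP ≈ 500000 Pa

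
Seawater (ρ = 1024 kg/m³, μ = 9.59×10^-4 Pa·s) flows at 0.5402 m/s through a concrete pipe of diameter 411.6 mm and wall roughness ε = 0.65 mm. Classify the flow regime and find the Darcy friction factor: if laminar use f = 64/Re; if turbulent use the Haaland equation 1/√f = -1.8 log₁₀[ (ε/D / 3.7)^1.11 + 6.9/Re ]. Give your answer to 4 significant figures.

f ≈ 0.02284

Re = ρVD/μ = 1024·0.5402·0.4116/0.000959 = 2.374e+05.
Re > 4000 → turbulent. ε/D = 0.00065/0.4116 = 0.00158; Haaland: 1/√f = -1.8 log₁₀[0.000182 + 2.91e-05] = 6.617, so f = 0.02284.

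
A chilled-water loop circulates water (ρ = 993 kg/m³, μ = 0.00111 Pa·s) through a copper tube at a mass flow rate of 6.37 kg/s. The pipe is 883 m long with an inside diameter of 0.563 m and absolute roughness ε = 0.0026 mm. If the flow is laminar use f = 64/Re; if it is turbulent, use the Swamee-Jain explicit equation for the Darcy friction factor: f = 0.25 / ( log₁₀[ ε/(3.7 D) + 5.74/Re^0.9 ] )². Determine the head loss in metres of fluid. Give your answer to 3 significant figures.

A = πD²/4 = π(0.563)²/4 = 0.2489 m²; mean velocity V = ṁ/(ρA) = 6.37/(993 · 0.2489) = 0.02577 m/s.
Reynolds number Re = ρVD/μ = 993 · 0.02577 · 0.563 / 0.00111 = 1.298e+04.
Re > 4000 → turbulent. Relative roughness ε/D = 2.6e-06/0.563 = 4.62e-06. Swamee-Jain: f = 0.25/(log₁₀[4.62e-06/3.7 + 5.74/1.298e+04^0.9])² = 0.25/(log₁₀[1.25e-06 + 0.00114])² = 0.25/(-2.943)² = 0.02887.
Darcy-Weisbach: ΔP = f(L/D)(ρV²/2) = 0.02887·(883/0.563)·(993·0.02577²/2) = 0.02887·1568·0.3297 = 14.93 Pa.
Head loss h_f = ΔP/(ρg) = 14.93/(993·9.81) = 0.00153 m.

h_f ≈ 0.00153 m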